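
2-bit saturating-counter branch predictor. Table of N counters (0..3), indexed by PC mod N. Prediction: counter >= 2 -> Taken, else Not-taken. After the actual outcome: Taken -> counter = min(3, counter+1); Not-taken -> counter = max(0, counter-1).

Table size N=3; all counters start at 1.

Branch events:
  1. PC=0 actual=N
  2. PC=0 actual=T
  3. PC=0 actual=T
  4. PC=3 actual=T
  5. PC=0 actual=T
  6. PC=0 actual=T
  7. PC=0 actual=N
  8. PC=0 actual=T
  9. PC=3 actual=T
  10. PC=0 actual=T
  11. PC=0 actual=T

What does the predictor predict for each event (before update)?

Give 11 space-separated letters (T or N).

Answer: N N N T T T T T T T T

Derivation:
Ev 1: PC=0 idx=0 pred=N actual=N -> ctr[0]=0
Ev 2: PC=0 idx=0 pred=N actual=T -> ctr[0]=1
Ev 3: PC=0 idx=0 pred=N actual=T -> ctr[0]=2
Ev 4: PC=3 idx=0 pred=T actual=T -> ctr[0]=3
Ev 5: PC=0 idx=0 pred=T actual=T -> ctr[0]=3
Ev 6: PC=0 idx=0 pred=T actual=T -> ctr[0]=3
Ev 7: PC=0 idx=0 pred=T actual=N -> ctr[0]=2
Ev 8: PC=0 idx=0 pred=T actual=T -> ctr[0]=3
Ev 9: PC=3 idx=0 pred=T actual=T -> ctr[0]=3
Ev 10: PC=0 idx=0 pred=T actual=T -> ctr[0]=3
Ev 11: PC=0 idx=0 pred=T actual=T -> ctr[0]=3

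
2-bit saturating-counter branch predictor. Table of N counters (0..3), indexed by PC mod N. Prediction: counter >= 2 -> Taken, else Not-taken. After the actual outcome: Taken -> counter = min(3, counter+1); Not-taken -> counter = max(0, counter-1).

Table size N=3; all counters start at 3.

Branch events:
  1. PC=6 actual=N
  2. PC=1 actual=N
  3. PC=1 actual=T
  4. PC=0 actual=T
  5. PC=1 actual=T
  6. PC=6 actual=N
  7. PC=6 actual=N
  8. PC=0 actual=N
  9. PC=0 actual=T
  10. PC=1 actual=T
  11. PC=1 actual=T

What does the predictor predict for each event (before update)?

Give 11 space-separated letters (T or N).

Answer: T T T T T T T N N T T

Derivation:
Ev 1: PC=6 idx=0 pred=T actual=N -> ctr[0]=2
Ev 2: PC=1 idx=1 pred=T actual=N -> ctr[1]=2
Ev 3: PC=1 idx=1 pred=T actual=T -> ctr[1]=3
Ev 4: PC=0 idx=0 pred=T actual=T -> ctr[0]=3
Ev 5: PC=1 idx=1 pred=T actual=T -> ctr[1]=3
Ev 6: PC=6 idx=0 pred=T actual=N -> ctr[0]=2
Ev 7: PC=6 idx=0 pred=T actual=N -> ctr[0]=1
Ev 8: PC=0 idx=0 pred=N actual=N -> ctr[0]=0
Ev 9: PC=0 idx=0 pred=N actual=T -> ctr[0]=1
Ev 10: PC=1 idx=1 pred=T actual=T -> ctr[1]=3
Ev 11: PC=1 idx=1 pred=T actual=T -> ctr[1]=3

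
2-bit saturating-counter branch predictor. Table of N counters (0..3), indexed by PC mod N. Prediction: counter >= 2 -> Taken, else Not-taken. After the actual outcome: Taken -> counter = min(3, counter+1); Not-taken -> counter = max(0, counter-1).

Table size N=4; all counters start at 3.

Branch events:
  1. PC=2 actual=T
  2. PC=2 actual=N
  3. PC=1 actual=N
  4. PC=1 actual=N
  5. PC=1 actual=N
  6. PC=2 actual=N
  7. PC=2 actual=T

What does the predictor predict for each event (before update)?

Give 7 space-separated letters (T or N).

Ev 1: PC=2 idx=2 pred=T actual=T -> ctr[2]=3
Ev 2: PC=2 idx=2 pred=T actual=N -> ctr[2]=2
Ev 3: PC=1 idx=1 pred=T actual=N -> ctr[1]=2
Ev 4: PC=1 idx=1 pred=T actual=N -> ctr[1]=1
Ev 5: PC=1 idx=1 pred=N actual=N -> ctr[1]=0
Ev 6: PC=2 idx=2 pred=T actual=N -> ctr[2]=1
Ev 7: PC=2 idx=2 pred=N actual=T -> ctr[2]=2

Answer: T T T T N T N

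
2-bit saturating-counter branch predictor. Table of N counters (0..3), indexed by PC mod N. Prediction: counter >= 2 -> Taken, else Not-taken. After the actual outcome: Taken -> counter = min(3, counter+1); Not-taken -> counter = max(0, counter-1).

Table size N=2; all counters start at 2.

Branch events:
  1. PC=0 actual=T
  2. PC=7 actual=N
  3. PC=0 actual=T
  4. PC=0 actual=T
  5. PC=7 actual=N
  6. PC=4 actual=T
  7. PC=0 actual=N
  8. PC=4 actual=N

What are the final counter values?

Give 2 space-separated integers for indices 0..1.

Answer: 1 0

Derivation:
Ev 1: PC=0 idx=0 pred=T actual=T -> ctr[0]=3
Ev 2: PC=7 idx=1 pred=T actual=N -> ctr[1]=1
Ev 3: PC=0 idx=0 pred=T actual=T -> ctr[0]=3
Ev 4: PC=0 idx=0 pred=T actual=T -> ctr[0]=3
Ev 5: PC=7 idx=1 pred=N actual=N -> ctr[1]=0
Ev 6: PC=4 idx=0 pred=T actual=T -> ctr[0]=3
Ev 7: PC=0 idx=0 pred=T actual=N -> ctr[0]=2
Ev 8: PC=4 idx=0 pred=T actual=N -> ctr[0]=1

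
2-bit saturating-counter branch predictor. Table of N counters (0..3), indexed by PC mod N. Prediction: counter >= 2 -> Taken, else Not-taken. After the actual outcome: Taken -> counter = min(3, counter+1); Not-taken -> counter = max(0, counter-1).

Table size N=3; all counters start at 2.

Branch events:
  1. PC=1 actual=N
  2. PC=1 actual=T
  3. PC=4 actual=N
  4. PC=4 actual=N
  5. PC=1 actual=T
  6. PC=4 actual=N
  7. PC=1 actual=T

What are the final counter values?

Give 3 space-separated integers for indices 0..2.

Answer: 2 1 2

Derivation:
Ev 1: PC=1 idx=1 pred=T actual=N -> ctr[1]=1
Ev 2: PC=1 idx=1 pred=N actual=T -> ctr[1]=2
Ev 3: PC=4 idx=1 pred=T actual=N -> ctr[1]=1
Ev 4: PC=4 idx=1 pred=N actual=N -> ctr[1]=0
Ev 5: PC=1 idx=1 pred=N actual=T -> ctr[1]=1
Ev 6: PC=4 idx=1 pred=N actual=N -> ctr[1]=0
Ev 7: PC=1 idx=1 pred=N actual=T -> ctr[1]=1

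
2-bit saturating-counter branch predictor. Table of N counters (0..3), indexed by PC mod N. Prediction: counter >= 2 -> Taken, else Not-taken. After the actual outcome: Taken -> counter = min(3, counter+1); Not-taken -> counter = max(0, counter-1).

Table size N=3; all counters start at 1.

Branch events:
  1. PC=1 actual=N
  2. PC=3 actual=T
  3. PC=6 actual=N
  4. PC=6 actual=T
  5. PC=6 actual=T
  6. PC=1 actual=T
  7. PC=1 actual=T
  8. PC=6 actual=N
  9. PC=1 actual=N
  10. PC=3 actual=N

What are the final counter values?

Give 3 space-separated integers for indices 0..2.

Ev 1: PC=1 idx=1 pred=N actual=N -> ctr[1]=0
Ev 2: PC=3 idx=0 pred=N actual=T -> ctr[0]=2
Ev 3: PC=6 idx=0 pred=T actual=N -> ctr[0]=1
Ev 4: PC=6 idx=0 pred=N actual=T -> ctr[0]=2
Ev 5: PC=6 idx=0 pred=T actual=T -> ctr[0]=3
Ev 6: PC=1 idx=1 pred=N actual=T -> ctr[1]=1
Ev 7: PC=1 idx=1 pred=N actual=T -> ctr[1]=2
Ev 8: PC=6 idx=0 pred=T actual=N -> ctr[0]=2
Ev 9: PC=1 idx=1 pred=T actual=N -> ctr[1]=1
Ev 10: PC=3 idx=0 pred=T actual=N -> ctr[0]=1

Answer: 1 1 1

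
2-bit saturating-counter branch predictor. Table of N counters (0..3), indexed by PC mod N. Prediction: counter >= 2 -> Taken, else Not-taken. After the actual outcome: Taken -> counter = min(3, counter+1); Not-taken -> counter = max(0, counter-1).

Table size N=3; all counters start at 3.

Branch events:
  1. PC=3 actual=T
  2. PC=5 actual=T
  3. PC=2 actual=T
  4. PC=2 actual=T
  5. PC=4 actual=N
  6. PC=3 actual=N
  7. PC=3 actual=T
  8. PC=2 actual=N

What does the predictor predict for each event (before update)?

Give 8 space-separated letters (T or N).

Ev 1: PC=3 idx=0 pred=T actual=T -> ctr[0]=3
Ev 2: PC=5 idx=2 pred=T actual=T -> ctr[2]=3
Ev 3: PC=2 idx=2 pred=T actual=T -> ctr[2]=3
Ev 4: PC=2 idx=2 pred=T actual=T -> ctr[2]=3
Ev 5: PC=4 idx=1 pred=T actual=N -> ctr[1]=2
Ev 6: PC=3 idx=0 pred=T actual=N -> ctr[0]=2
Ev 7: PC=3 idx=0 pred=T actual=T -> ctr[0]=3
Ev 8: PC=2 idx=2 pred=T actual=N -> ctr[2]=2

Answer: T T T T T T T T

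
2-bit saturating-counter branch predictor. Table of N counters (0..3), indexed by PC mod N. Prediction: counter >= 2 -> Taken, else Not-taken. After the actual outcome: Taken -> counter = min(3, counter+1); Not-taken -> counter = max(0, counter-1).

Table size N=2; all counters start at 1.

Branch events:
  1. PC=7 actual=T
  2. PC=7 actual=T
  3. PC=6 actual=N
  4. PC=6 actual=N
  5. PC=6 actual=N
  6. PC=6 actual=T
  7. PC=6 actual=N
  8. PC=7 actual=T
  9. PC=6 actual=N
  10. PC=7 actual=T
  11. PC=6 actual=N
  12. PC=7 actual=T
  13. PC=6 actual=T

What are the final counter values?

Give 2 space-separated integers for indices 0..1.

Answer: 1 3

Derivation:
Ev 1: PC=7 idx=1 pred=N actual=T -> ctr[1]=2
Ev 2: PC=7 idx=1 pred=T actual=T -> ctr[1]=3
Ev 3: PC=6 idx=0 pred=N actual=N -> ctr[0]=0
Ev 4: PC=6 idx=0 pred=N actual=N -> ctr[0]=0
Ev 5: PC=6 idx=0 pred=N actual=N -> ctr[0]=0
Ev 6: PC=6 idx=0 pred=N actual=T -> ctr[0]=1
Ev 7: PC=6 idx=0 pred=N actual=N -> ctr[0]=0
Ev 8: PC=7 idx=1 pred=T actual=T -> ctr[1]=3
Ev 9: PC=6 idx=0 pred=N actual=N -> ctr[0]=0
Ev 10: PC=7 idx=1 pred=T actual=T -> ctr[1]=3
Ev 11: PC=6 idx=0 pred=N actual=N -> ctr[0]=0
Ev 12: PC=7 idx=1 pred=T actual=T -> ctr[1]=3
Ev 13: PC=6 idx=0 pred=N actual=T -> ctr[0]=1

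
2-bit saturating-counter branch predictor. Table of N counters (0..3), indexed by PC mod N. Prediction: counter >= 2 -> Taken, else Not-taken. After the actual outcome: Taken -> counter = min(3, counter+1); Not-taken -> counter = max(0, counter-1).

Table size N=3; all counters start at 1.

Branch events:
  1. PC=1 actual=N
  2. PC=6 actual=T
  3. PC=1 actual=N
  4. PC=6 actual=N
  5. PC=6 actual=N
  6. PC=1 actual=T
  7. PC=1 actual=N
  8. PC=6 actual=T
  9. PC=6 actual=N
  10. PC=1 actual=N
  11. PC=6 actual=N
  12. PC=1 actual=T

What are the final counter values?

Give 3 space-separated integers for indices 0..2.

Answer: 0 1 1

Derivation:
Ev 1: PC=1 idx=1 pred=N actual=N -> ctr[1]=0
Ev 2: PC=6 idx=0 pred=N actual=T -> ctr[0]=2
Ev 3: PC=1 idx=1 pred=N actual=N -> ctr[1]=0
Ev 4: PC=6 idx=0 pred=T actual=N -> ctr[0]=1
Ev 5: PC=6 idx=0 pred=N actual=N -> ctr[0]=0
Ev 6: PC=1 idx=1 pred=N actual=T -> ctr[1]=1
Ev 7: PC=1 idx=1 pred=N actual=N -> ctr[1]=0
Ev 8: PC=6 idx=0 pred=N actual=T -> ctr[0]=1
Ev 9: PC=6 idx=0 pred=N actual=N -> ctr[0]=0
Ev 10: PC=1 idx=1 pred=N actual=N -> ctr[1]=0
Ev 11: PC=6 idx=0 pred=N actual=N -> ctr[0]=0
Ev 12: PC=1 idx=1 pred=N actual=T -> ctr[1]=1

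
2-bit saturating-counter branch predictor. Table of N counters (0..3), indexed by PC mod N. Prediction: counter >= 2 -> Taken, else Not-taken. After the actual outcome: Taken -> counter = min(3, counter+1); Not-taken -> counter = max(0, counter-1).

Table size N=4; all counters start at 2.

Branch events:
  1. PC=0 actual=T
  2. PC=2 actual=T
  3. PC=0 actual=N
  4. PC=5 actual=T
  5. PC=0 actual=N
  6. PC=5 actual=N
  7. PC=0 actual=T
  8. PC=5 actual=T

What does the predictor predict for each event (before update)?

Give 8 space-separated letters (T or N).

Answer: T T T T T T N T

Derivation:
Ev 1: PC=0 idx=0 pred=T actual=T -> ctr[0]=3
Ev 2: PC=2 idx=2 pred=T actual=T -> ctr[2]=3
Ev 3: PC=0 idx=0 pred=T actual=N -> ctr[0]=2
Ev 4: PC=5 idx=1 pred=T actual=T -> ctr[1]=3
Ev 5: PC=0 idx=0 pred=T actual=N -> ctr[0]=1
Ev 6: PC=5 idx=1 pred=T actual=N -> ctr[1]=2
Ev 7: PC=0 idx=0 pred=N actual=T -> ctr[0]=2
Ev 8: PC=5 idx=1 pred=T actual=T -> ctr[1]=3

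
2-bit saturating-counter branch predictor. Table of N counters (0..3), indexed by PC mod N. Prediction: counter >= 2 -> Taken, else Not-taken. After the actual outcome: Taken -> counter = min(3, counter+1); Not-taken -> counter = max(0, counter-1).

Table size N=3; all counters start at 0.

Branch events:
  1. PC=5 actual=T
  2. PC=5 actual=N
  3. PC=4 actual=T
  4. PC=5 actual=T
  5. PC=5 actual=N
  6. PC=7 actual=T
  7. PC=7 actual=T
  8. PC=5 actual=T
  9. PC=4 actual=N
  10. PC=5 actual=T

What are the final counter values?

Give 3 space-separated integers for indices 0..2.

Ev 1: PC=5 idx=2 pred=N actual=T -> ctr[2]=1
Ev 2: PC=5 idx=2 pred=N actual=N -> ctr[2]=0
Ev 3: PC=4 idx=1 pred=N actual=T -> ctr[1]=1
Ev 4: PC=5 idx=2 pred=N actual=T -> ctr[2]=1
Ev 5: PC=5 idx=2 pred=N actual=N -> ctr[2]=0
Ev 6: PC=7 idx=1 pred=N actual=T -> ctr[1]=2
Ev 7: PC=7 idx=1 pred=T actual=T -> ctr[1]=3
Ev 8: PC=5 idx=2 pred=N actual=T -> ctr[2]=1
Ev 9: PC=4 idx=1 pred=T actual=N -> ctr[1]=2
Ev 10: PC=5 idx=2 pred=N actual=T -> ctr[2]=2

Answer: 0 2 2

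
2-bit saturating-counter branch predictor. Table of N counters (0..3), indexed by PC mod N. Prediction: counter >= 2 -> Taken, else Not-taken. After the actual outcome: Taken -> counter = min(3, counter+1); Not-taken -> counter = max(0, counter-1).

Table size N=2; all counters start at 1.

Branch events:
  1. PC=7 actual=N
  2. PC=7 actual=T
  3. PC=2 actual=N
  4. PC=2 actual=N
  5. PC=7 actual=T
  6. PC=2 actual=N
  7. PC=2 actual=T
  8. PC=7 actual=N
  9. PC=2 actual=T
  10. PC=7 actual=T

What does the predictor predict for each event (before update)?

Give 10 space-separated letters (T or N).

Answer: N N N N N N N T N N

Derivation:
Ev 1: PC=7 idx=1 pred=N actual=N -> ctr[1]=0
Ev 2: PC=7 idx=1 pred=N actual=T -> ctr[1]=1
Ev 3: PC=2 idx=0 pred=N actual=N -> ctr[0]=0
Ev 4: PC=2 idx=0 pred=N actual=N -> ctr[0]=0
Ev 5: PC=7 idx=1 pred=N actual=T -> ctr[1]=2
Ev 6: PC=2 idx=0 pred=N actual=N -> ctr[0]=0
Ev 7: PC=2 idx=0 pred=N actual=T -> ctr[0]=1
Ev 8: PC=7 idx=1 pred=T actual=N -> ctr[1]=1
Ev 9: PC=2 idx=0 pred=N actual=T -> ctr[0]=2
Ev 10: PC=7 idx=1 pred=N actual=T -> ctr[1]=2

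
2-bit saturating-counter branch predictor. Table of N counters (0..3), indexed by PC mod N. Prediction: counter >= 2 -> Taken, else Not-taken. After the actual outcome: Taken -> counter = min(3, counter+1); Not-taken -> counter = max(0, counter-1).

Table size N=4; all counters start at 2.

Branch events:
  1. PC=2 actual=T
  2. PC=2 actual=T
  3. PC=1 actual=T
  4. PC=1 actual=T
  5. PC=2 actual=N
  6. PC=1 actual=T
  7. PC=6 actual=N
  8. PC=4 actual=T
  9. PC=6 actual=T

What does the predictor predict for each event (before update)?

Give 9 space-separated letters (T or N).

Ev 1: PC=2 idx=2 pred=T actual=T -> ctr[2]=3
Ev 2: PC=2 idx=2 pred=T actual=T -> ctr[2]=3
Ev 3: PC=1 idx=1 pred=T actual=T -> ctr[1]=3
Ev 4: PC=1 idx=1 pred=T actual=T -> ctr[1]=3
Ev 5: PC=2 idx=2 pred=T actual=N -> ctr[2]=2
Ev 6: PC=1 idx=1 pred=T actual=T -> ctr[1]=3
Ev 7: PC=6 idx=2 pred=T actual=N -> ctr[2]=1
Ev 8: PC=4 idx=0 pred=T actual=T -> ctr[0]=3
Ev 9: PC=6 idx=2 pred=N actual=T -> ctr[2]=2

Answer: T T T T T T T T N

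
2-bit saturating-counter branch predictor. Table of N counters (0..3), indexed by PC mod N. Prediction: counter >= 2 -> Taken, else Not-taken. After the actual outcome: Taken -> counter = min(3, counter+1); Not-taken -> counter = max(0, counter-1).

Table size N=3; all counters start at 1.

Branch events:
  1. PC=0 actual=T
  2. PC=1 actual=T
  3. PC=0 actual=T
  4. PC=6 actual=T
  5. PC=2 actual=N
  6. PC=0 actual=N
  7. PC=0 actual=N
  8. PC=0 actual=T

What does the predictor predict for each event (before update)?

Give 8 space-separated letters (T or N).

Answer: N N T T N T T N

Derivation:
Ev 1: PC=0 idx=0 pred=N actual=T -> ctr[0]=2
Ev 2: PC=1 idx=1 pred=N actual=T -> ctr[1]=2
Ev 3: PC=0 idx=0 pred=T actual=T -> ctr[0]=3
Ev 4: PC=6 idx=0 pred=T actual=T -> ctr[0]=3
Ev 5: PC=2 idx=2 pred=N actual=N -> ctr[2]=0
Ev 6: PC=0 idx=0 pred=T actual=N -> ctr[0]=2
Ev 7: PC=0 idx=0 pred=T actual=N -> ctr[0]=1
Ev 8: PC=0 idx=0 pred=N actual=T -> ctr[0]=2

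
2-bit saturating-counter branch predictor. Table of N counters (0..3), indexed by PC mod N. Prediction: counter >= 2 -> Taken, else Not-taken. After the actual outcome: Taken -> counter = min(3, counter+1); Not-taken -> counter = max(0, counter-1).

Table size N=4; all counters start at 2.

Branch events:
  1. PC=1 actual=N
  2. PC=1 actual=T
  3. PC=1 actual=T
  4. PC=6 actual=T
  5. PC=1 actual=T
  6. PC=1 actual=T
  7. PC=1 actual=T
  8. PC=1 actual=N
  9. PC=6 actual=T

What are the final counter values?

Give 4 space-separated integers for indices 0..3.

Ev 1: PC=1 idx=1 pred=T actual=N -> ctr[1]=1
Ev 2: PC=1 idx=1 pred=N actual=T -> ctr[1]=2
Ev 3: PC=1 idx=1 pred=T actual=T -> ctr[1]=3
Ev 4: PC=6 idx=2 pred=T actual=T -> ctr[2]=3
Ev 5: PC=1 idx=1 pred=T actual=T -> ctr[1]=3
Ev 6: PC=1 idx=1 pred=T actual=T -> ctr[1]=3
Ev 7: PC=1 idx=1 pred=T actual=T -> ctr[1]=3
Ev 8: PC=1 idx=1 pred=T actual=N -> ctr[1]=2
Ev 9: PC=6 idx=2 pred=T actual=T -> ctr[2]=3

Answer: 2 2 3 2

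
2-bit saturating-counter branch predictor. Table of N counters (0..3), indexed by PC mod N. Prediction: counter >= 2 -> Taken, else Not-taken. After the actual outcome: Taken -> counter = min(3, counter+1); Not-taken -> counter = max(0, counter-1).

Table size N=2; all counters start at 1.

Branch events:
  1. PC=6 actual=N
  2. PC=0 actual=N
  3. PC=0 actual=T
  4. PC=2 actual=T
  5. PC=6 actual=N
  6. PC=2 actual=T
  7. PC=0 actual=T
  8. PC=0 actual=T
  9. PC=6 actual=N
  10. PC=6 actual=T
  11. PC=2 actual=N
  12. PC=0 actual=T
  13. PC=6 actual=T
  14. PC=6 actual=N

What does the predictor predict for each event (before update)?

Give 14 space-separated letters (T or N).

Ev 1: PC=6 idx=0 pred=N actual=N -> ctr[0]=0
Ev 2: PC=0 idx=0 pred=N actual=N -> ctr[0]=0
Ev 3: PC=0 idx=0 pred=N actual=T -> ctr[0]=1
Ev 4: PC=2 idx=0 pred=N actual=T -> ctr[0]=2
Ev 5: PC=6 idx=0 pred=T actual=N -> ctr[0]=1
Ev 6: PC=2 idx=0 pred=N actual=T -> ctr[0]=2
Ev 7: PC=0 idx=0 pred=T actual=T -> ctr[0]=3
Ev 8: PC=0 idx=0 pred=T actual=T -> ctr[0]=3
Ev 9: PC=6 idx=0 pred=T actual=N -> ctr[0]=2
Ev 10: PC=6 idx=0 pred=T actual=T -> ctr[0]=3
Ev 11: PC=2 idx=0 pred=T actual=N -> ctr[0]=2
Ev 12: PC=0 idx=0 pred=T actual=T -> ctr[0]=3
Ev 13: PC=6 idx=0 pred=T actual=T -> ctr[0]=3
Ev 14: PC=6 idx=0 pred=T actual=N -> ctr[0]=2

Answer: N N N N T N T T T T T T T T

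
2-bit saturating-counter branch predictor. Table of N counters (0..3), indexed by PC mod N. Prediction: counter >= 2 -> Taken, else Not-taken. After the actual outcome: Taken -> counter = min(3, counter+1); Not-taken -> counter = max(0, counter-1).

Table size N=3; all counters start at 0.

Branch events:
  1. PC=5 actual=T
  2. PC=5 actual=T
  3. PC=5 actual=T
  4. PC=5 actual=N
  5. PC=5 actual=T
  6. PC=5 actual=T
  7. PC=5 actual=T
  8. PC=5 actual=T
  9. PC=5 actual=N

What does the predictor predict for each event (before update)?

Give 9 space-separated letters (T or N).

Answer: N N T T T T T T T

Derivation:
Ev 1: PC=5 idx=2 pred=N actual=T -> ctr[2]=1
Ev 2: PC=5 idx=2 pred=N actual=T -> ctr[2]=2
Ev 3: PC=5 idx=2 pred=T actual=T -> ctr[2]=3
Ev 4: PC=5 idx=2 pred=T actual=N -> ctr[2]=2
Ev 5: PC=5 idx=2 pred=T actual=T -> ctr[2]=3
Ev 6: PC=5 idx=2 pred=T actual=T -> ctr[2]=3
Ev 7: PC=5 idx=2 pred=T actual=T -> ctr[2]=3
Ev 8: PC=5 idx=2 pred=T actual=T -> ctr[2]=3
Ev 9: PC=5 idx=2 pred=T actual=N -> ctr[2]=2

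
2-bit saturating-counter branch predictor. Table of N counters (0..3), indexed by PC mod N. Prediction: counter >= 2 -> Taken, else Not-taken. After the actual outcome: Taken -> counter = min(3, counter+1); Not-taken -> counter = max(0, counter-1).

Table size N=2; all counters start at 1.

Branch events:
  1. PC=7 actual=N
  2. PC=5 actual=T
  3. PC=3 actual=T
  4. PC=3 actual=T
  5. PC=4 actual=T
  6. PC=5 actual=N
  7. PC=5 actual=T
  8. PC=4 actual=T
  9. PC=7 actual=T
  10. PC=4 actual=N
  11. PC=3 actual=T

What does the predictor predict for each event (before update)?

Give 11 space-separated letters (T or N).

Answer: N N N T N T T T T T T

Derivation:
Ev 1: PC=7 idx=1 pred=N actual=N -> ctr[1]=0
Ev 2: PC=5 idx=1 pred=N actual=T -> ctr[1]=1
Ev 3: PC=3 idx=1 pred=N actual=T -> ctr[1]=2
Ev 4: PC=3 idx=1 pred=T actual=T -> ctr[1]=3
Ev 5: PC=4 idx=0 pred=N actual=T -> ctr[0]=2
Ev 6: PC=5 idx=1 pred=T actual=N -> ctr[1]=2
Ev 7: PC=5 idx=1 pred=T actual=T -> ctr[1]=3
Ev 8: PC=4 idx=0 pred=T actual=T -> ctr[0]=3
Ev 9: PC=7 idx=1 pred=T actual=T -> ctr[1]=3
Ev 10: PC=4 idx=0 pred=T actual=N -> ctr[0]=2
Ev 11: PC=3 idx=1 pred=T actual=T -> ctr[1]=3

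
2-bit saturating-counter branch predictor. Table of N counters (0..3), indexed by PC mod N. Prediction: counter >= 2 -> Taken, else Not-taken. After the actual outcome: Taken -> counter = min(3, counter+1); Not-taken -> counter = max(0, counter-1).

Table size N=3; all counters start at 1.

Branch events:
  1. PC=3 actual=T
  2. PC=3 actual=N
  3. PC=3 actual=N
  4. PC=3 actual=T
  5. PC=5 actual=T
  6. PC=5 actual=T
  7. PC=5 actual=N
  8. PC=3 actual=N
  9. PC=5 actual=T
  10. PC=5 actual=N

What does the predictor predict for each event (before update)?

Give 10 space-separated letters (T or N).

Ev 1: PC=3 idx=0 pred=N actual=T -> ctr[0]=2
Ev 2: PC=3 idx=0 pred=T actual=N -> ctr[0]=1
Ev 3: PC=3 idx=0 pred=N actual=N -> ctr[0]=0
Ev 4: PC=3 idx=0 pred=N actual=T -> ctr[0]=1
Ev 5: PC=5 idx=2 pred=N actual=T -> ctr[2]=2
Ev 6: PC=5 idx=2 pred=T actual=T -> ctr[2]=3
Ev 7: PC=5 idx=2 pred=T actual=N -> ctr[2]=2
Ev 8: PC=3 idx=0 pred=N actual=N -> ctr[0]=0
Ev 9: PC=5 idx=2 pred=T actual=T -> ctr[2]=3
Ev 10: PC=5 idx=2 pred=T actual=N -> ctr[2]=2

Answer: N T N N N T T N T T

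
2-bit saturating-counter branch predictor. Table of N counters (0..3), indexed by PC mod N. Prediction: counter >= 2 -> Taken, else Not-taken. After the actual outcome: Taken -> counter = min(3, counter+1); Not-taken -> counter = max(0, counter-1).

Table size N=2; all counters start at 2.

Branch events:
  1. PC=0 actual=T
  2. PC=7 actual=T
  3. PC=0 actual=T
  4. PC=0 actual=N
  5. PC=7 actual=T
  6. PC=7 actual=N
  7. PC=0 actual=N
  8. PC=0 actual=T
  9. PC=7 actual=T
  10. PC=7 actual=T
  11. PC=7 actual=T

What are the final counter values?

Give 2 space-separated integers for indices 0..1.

Answer: 2 3

Derivation:
Ev 1: PC=0 idx=0 pred=T actual=T -> ctr[0]=3
Ev 2: PC=7 idx=1 pred=T actual=T -> ctr[1]=3
Ev 3: PC=0 idx=0 pred=T actual=T -> ctr[0]=3
Ev 4: PC=0 idx=0 pred=T actual=N -> ctr[0]=2
Ev 5: PC=7 idx=1 pred=T actual=T -> ctr[1]=3
Ev 6: PC=7 idx=1 pred=T actual=N -> ctr[1]=2
Ev 7: PC=0 idx=0 pred=T actual=N -> ctr[0]=1
Ev 8: PC=0 idx=0 pred=N actual=T -> ctr[0]=2
Ev 9: PC=7 idx=1 pred=T actual=T -> ctr[1]=3
Ev 10: PC=7 idx=1 pred=T actual=T -> ctr[1]=3
Ev 11: PC=7 idx=1 pred=T actual=T -> ctr[1]=3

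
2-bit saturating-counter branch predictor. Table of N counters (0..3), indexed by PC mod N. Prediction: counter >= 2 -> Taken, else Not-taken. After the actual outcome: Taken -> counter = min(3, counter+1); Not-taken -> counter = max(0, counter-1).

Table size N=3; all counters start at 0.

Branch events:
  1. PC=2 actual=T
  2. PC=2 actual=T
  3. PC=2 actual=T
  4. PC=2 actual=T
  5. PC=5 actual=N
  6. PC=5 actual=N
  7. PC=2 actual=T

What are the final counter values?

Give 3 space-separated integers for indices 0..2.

Ev 1: PC=2 idx=2 pred=N actual=T -> ctr[2]=1
Ev 2: PC=2 idx=2 pred=N actual=T -> ctr[2]=2
Ev 3: PC=2 idx=2 pred=T actual=T -> ctr[2]=3
Ev 4: PC=2 idx=2 pred=T actual=T -> ctr[2]=3
Ev 5: PC=5 idx=2 pred=T actual=N -> ctr[2]=2
Ev 6: PC=5 idx=2 pred=T actual=N -> ctr[2]=1
Ev 7: PC=2 idx=2 pred=N actual=T -> ctr[2]=2

Answer: 0 0 2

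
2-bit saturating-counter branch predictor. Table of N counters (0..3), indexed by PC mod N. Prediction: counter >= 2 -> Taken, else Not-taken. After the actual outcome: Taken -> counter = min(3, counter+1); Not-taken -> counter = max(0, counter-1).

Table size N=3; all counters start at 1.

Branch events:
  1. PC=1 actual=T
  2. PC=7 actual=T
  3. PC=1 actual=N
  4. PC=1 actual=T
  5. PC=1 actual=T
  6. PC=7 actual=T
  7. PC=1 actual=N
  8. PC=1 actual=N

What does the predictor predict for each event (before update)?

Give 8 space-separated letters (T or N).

Answer: N T T T T T T T

Derivation:
Ev 1: PC=1 idx=1 pred=N actual=T -> ctr[1]=2
Ev 2: PC=7 idx=1 pred=T actual=T -> ctr[1]=3
Ev 3: PC=1 idx=1 pred=T actual=N -> ctr[1]=2
Ev 4: PC=1 idx=1 pred=T actual=T -> ctr[1]=3
Ev 5: PC=1 idx=1 pred=T actual=T -> ctr[1]=3
Ev 6: PC=7 idx=1 pred=T actual=T -> ctr[1]=3
Ev 7: PC=1 idx=1 pred=T actual=N -> ctr[1]=2
Ev 8: PC=1 idx=1 pred=T actual=N -> ctr[1]=1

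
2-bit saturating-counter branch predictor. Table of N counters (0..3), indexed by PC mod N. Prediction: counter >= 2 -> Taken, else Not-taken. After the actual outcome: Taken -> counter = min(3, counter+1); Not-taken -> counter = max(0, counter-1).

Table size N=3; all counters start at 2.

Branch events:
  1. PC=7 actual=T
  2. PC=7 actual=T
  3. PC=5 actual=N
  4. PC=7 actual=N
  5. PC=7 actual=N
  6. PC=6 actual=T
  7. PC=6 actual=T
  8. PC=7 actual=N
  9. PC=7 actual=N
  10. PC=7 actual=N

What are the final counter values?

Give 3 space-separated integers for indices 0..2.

Answer: 3 0 1

Derivation:
Ev 1: PC=7 idx=1 pred=T actual=T -> ctr[1]=3
Ev 2: PC=7 idx=1 pred=T actual=T -> ctr[1]=3
Ev 3: PC=5 idx=2 pred=T actual=N -> ctr[2]=1
Ev 4: PC=7 idx=1 pred=T actual=N -> ctr[1]=2
Ev 5: PC=7 idx=1 pred=T actual=N -> ctr[1]=1
Ev 6: PC=6 idx=0 pred=T actual=T -> ctr[0]=3
Ev 7: PC=6 idx=0 pred=T actual=T -> ctr[0]=3
Ev 8: PC=7 idx=1 pred=N actual=N -> ctr[1]=0
Ev 9: PC=7 idx=1 pred=N actual=N -> ctr[1]=0
Ev 10: PC=7 idx=1 pred=N actual=N -> ctr[1]=0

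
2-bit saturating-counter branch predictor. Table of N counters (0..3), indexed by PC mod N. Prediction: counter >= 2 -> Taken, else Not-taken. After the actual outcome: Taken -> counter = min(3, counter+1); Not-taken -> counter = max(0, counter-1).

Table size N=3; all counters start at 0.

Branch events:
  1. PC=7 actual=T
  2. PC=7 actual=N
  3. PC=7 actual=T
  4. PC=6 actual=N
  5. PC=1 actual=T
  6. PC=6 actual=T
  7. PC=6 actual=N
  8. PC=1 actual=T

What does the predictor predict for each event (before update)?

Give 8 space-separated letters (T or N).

Ev 1: PC=7 idx=1 pred=N actual=T -> ctr[1]=1
Ev 2: PC=7 idx=1 pred=N actual=N -> ctr[1]=0
Ev 3: PC=7 idx=1 pred=N actual=T -> ctr[1]=1
Ev 4: PC=6 idx=0 pred=N actual=N -> ctr[0]=0
Ev 5: PC=1 idx=1 pred=N actual=T -> ctr[1]=2
Ev 6: PC=6 idx=0 pred=N actual=T -> ctr[0]=1
Ev 7: PC=6 idx=0 pred=N actual=N -> ctr[0]=0
Ev 8: PC=1 idx=1 pred=T actual=T -> ctr[1]=3

Answer: N N N N N N N T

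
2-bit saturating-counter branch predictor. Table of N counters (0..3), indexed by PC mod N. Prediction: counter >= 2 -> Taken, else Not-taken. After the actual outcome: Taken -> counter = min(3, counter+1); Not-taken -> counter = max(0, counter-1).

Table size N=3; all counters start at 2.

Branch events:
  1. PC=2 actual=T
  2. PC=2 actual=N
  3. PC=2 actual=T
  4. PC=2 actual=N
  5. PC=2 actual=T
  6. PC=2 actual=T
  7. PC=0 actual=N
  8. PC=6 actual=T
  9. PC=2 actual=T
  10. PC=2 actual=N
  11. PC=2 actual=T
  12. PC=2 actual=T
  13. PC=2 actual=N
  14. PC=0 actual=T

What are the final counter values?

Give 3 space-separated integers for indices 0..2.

Answer: 3 2 2

Derivation:
Ev 1: PC=2 idx=2 pred=T actual=T -> ctr[2]=3
Ev 2: PC=2 idx=2 pred=T actual=N -> ctr[2]=2
Ev 3: PC=2 idx=2 pred=T actual=T -> ctr[2]=3
Ev 4: PC=2 idx=2 pred=T actual=N -> ctr[2]=2
Ev 5: PC=2 idx=2 pred=T actual=T -> ctr[2]=3
Ev 6: PC=2 idx=2 pred=T actual=T -> ctr[2]=3
Ev 7: PC=0 idx=0 pred=T actual=N -> ctr[0]=1
Ev 8: PC=6 idx=0 pred=N actual=T -> ctr[0]=2
Ev 9: PC=2 idx=2 pred=T actual=T -> ctr[2]=3
Ev 10: PC=2 idx=2 pred=T actual=N -> ctr[2]=2
Ev 11: PC=2 idx=2 pred=T actual=T -> ctr[2]=3
Ev 12: PC=2 idx=2 pred=T actual=T -> ctr[2]=3
Ev 13: PC=2 idx=2 pred=T actual=N -> ctr[2]=2
Ev 14: PC=0 idx=0 pred=T actual=T -> ctr[0]=3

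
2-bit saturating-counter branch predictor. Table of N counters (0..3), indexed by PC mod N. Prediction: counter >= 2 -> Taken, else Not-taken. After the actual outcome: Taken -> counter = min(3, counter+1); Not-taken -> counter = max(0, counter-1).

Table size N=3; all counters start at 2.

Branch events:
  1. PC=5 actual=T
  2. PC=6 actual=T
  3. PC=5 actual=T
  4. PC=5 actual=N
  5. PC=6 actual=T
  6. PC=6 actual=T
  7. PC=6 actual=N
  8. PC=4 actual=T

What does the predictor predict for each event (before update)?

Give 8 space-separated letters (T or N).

Answer: T T T T T T T T

Derivation:
Ev 1: PC=5 idx=2 pred=T actual=T -> ctr[2]=3
Ev 2: PC=6 idx=0 pred=T actual=T -> ctr[0]=3
Ev 3: PC=5 idx=2 pred=T actual=T -> ctr[2]=3
Ev 4: PC=5 idx=2 pred=T actual=N -> ctr[2]=2
Ev 5: PC=6 idx=0 pred=T actual=T -> ctr[0]=3
Ev 6: PC=6 idx=0 pred=T actual=T -> ctr[0]=3
Ev 7: PC=6 idx=0 pred=T actual=N -> ctr[0]=2
Ev 8: PC=4 idx=1 pred=T actual=T -> ctr[1]=3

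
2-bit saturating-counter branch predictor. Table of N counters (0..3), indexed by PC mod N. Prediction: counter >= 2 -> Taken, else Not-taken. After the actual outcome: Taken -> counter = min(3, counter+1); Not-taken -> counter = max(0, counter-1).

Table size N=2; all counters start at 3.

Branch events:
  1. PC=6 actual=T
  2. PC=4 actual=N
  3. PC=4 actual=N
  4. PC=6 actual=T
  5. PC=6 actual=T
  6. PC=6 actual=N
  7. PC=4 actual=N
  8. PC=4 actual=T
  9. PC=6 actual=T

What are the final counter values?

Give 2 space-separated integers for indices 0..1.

Answer: 3 3

Derivation:
Ev 1: PC=6 idx=0 pred=T actual=T -> ctr[0]=3
Ev 2: PC=4 idx=0 pred=T actual=N -> ctr[0]=2
Ev 3: PC=4 idx=0 pred=T actual=N -> ctr[0]=1
Ev 4: PC=6 idx=0 pred=N actual=T -> ctr[0]=2
Ev 5: PC=6 idx=0 pred=T actual=T -> ctr[0]=3
Ev 6: PC=6 idx=0 pred=T actual=N -> ctr[0]=2
Ev 7: PC=4 idx=0 pred=T actual=N -> ctr[0]=1
Ev 8: PC=4 idx=0 pred=N actual=T -> ctr[0]=2
Ev 9: PC=6 idx=0 pred=T actual=T -> ctr[0]=3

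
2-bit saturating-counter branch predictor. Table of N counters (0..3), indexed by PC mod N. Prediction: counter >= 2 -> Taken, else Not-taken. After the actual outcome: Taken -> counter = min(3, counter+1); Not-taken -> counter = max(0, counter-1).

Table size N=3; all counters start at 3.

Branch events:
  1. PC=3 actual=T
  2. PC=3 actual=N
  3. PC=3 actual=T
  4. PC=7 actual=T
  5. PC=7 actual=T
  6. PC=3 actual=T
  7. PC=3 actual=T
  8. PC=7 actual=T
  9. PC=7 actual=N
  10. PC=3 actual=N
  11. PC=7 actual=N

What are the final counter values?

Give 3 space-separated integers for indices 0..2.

Answer: 2 1 3

Derivation:
Ev 1: PC=3 idx=0 pred=T actual=T -> ctr[0]=3
Ev 2: PC=3 idx=0 pred=T actual=N -> ctr[0]=2
Ev 3: PC=3 idx=0 pred=T actual=T -> ctr[0]=3
Ev 4: PC=7 idx=1 pred=T actual=T -> ctr[1]=3
Ev 5: PC=7 idx=1 pred=T actual=T -> ctr[1]=3
Ev 6: PC=3 idx=0 pred=T actual=T -> ctr[0]=3
Ev 7: PC=3 idx=0 pred=T actual=T -> ctr[0]=3
Ev 8: PC=7 idx=1 pred=T actual=T -> ctr[1]=3
Ev 9: PC=7 idx=1 pred=T actual=N -> ctr[1]=2
Ev 10: PC=3 idx=0 pred=T actual=N -> ctr[0]=2
Ev 11: PC=7 idx=1 pred=T actual=N -> ctr[1]=1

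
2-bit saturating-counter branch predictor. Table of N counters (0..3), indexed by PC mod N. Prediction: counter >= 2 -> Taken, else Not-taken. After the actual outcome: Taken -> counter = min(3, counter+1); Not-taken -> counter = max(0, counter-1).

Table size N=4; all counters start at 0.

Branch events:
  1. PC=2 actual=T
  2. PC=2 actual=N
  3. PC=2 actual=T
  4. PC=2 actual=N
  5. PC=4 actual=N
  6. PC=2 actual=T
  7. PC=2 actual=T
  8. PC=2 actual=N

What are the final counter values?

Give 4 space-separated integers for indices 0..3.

Answer: 0 0 1 0

Derivation:
Ev 1: PC=2 idx=2 pred=N actual=T -> ctr[2]=1
Ev 2: PC=2 idx=2 pred=N actual=N -> ctr[2]=0
Ev 3: PC=2 idx=2 pred=N actual=T -> ctr[2]=1
Ev 4: PC=2 idx=2 pred=N actual=N -> ctr[2]=0
Ev 5: PC=4 idx=0 pred=N actual=N -> ctr[0]=0
Ev 6: PC=2 idx=2 pred=N actual=T -> ctr[2]=1
Ev 7: PC=2 idx=2 pred=N actual=T -> ctr[2]=2
Ev 8: PC=2 idx=2 pred=T actual=N -> ctr[2]=1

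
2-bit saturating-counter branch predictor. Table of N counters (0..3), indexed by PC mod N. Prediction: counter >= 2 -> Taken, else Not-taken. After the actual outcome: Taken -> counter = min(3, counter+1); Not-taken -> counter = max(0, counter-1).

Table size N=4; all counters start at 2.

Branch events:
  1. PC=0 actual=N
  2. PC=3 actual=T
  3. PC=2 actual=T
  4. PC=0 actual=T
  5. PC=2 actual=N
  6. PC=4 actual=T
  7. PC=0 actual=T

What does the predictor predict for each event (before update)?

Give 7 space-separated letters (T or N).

Ev 1: PC=0 idx=0 pred=T actual=N -> ctr[0]=1
Ev 2: PC=3 idx=3 pred=T actual=T -> ctr[3]=3
Ev 3: PC=2 idx=2 pred=T actual=T -> ctr[2]=3
Ev 4: PC=0 idx=0 pred=N actual=T -> ctr[0]=2
Ev 5: PC=2 idx=2 pred=T actual=N -> ctr[2]=2
Ev 6: PC=4 idx=0 pred=T actual=T -> ctr[0]=3
Ev 7: PC=0 idx=0 pred=T actual=T -> ctr[0]=3

Answer: T T T N T T T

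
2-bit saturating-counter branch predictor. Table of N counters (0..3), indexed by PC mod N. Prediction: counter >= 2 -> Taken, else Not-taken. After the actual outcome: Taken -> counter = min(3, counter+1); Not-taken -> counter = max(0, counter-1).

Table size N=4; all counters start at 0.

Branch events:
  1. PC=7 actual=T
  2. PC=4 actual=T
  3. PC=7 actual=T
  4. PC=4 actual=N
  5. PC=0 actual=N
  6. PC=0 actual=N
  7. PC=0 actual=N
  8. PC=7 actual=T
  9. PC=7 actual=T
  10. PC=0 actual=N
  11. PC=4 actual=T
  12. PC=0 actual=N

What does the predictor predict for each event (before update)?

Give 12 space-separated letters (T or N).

Ev 1: PC=7 idx=3 pred=N actual=T -> ctr[3]=1
Ev 2: PC=4 idx=0 pred=N actual=T -> ctr[0]=1
Ev 3: PC=7 idx=3 pred=N actual=T -> ctr[3]=2
Ev 4: PC=4 idx=0 pred=N actual=N -> ctr[0]=0
Ev 5: PC=0 idx=0 pred=N actual=N -> ctr[0]=0
Ev 6: PC=0 idx=0 pred=N actual=N -> ctr[0]=0
Ev 7: PC=0 idx=0 pred=N actual=N -> ctr[0]=0
Ev 8: PC=7 idx=3 pred=T actual=T -> ctr[3]=3
Ev 9: PC=7 idx=3 pred=T actual=T -> ctr[3]=3
Ev 10: PC=0 idx=0 pred=N actual=N -> ctr[0]=0
Ev 11: PC=4 idx=0 pred=N actual=T -> ctr[0]=1
Ev 12: PC=0 idx=0 pred=N actual=N -> ctr[0]=0

Answer: N N N N N N N T T N N N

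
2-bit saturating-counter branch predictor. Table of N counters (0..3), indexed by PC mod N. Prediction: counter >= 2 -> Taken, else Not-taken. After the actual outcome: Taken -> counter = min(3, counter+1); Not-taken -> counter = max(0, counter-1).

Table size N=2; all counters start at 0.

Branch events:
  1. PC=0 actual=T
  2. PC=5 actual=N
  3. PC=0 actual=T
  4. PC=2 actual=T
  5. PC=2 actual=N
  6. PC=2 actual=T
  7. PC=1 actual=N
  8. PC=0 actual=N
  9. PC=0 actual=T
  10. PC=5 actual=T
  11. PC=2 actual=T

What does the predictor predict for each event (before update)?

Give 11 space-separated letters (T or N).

Answer: N N N T T T N T T N T

Derivation:
Ev 1: PC=0 idx=0 pred=N actual=T -> ctr[0]=1
Ev 2: PC=5 idx=1 pred=N actual=N -> ctr[1]=0
Ev 3: PC=0 idx=0 pred=N actual=T -> ctr[0]=2
Ev 4: PC=2 idx=0 pred=T actual=T -> ctr[0]=3
Ev 5: PC=2 idx=0 pred=T actual=N -> ctr[0]=2
Ev 6: PC=2 idx=0 pred=T actual=T -> ctr[0]=3
Ev 7: PC=1 idx=1 pred=N actual=N -> ctr[1]=0
Ev 8: PC=0 idx=0 pred=T actual=N -> ctr[0]=2
Ev 9: PC=0 idx=0 pred=T actual=T -> ctr[0]=3
Ev 10: PC=5 idx=1 pred=N actual=T -> ctr[1]=1
Ev 11: PC=2 idx=0 pred=T actual=T -> ctr[0]=3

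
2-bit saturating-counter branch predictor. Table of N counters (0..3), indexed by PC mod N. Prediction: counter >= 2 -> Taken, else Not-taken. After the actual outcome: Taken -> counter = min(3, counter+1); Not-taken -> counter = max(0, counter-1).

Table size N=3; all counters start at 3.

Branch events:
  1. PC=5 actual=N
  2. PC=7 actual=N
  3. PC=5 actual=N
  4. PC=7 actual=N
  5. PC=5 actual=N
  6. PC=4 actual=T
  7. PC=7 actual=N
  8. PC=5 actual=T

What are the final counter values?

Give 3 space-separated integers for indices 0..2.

Answer: 3 1 1

Derivation:
Ev 1: PC=5 idx=2 pred=T actual=N -> ctr[2]=2
Ev 2: PC=7 idx=1 pred=T actual=N -> ctr[1]=2
Ev 3: PC=5 idx=2 pred=T actual=N -> ctr[2]=1
Ev 4: PC=7 idx=1 pred=T actual=N -> ctr[1]=1
Ev 5: PC=5 idx=2 pred=N actual=N -> ctr[2]=0
Ev 6: PC=4 idx=1 pred=N actual=T -> ctr[1]=2
Ev 7: PC=7 idx=1 pred=T actual=N -> ctr[1]=1
Ev 8: PC=5 idx=2 pred=N actual=T -> ctr[2]=1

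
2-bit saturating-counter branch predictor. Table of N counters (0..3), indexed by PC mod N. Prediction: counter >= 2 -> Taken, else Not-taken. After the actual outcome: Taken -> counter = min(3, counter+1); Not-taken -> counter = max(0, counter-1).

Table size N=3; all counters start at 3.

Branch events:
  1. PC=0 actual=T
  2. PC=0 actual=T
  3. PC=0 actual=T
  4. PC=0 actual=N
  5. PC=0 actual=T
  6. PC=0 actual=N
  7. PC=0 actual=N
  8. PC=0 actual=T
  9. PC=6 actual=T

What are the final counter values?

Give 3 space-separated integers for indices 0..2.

Ev 1: PC=0 idx=0 pred=T actual=T -> ctr[0]=3
Ev 2: PC=0 idx=0 pred=T actual=T -> ctr[0]=3
Ev 3: PC=0 idx=0 pred=T actual=T -> ctr[0]=3
Ev 4: PC=0 idx=0 pred=T actual=N -> ctr[0]=2
Ev 5: PC=0 idx=0 pred=T actual=T -> ctr[0]=3
Ev 6: PC=0 idx=0 pred=T actual=N -> ctr[0]=2
Ev 7: PC=0 idx=0 pred=T actual=N -> ctr[0]=1
Ev 8: PC=0 idx=0 pred=N actual=T -> ctr[0]=2
Ev 9: PC=6 idx=0 pred=T actual=T -> ctr[0]=3

Answer: 3 3 3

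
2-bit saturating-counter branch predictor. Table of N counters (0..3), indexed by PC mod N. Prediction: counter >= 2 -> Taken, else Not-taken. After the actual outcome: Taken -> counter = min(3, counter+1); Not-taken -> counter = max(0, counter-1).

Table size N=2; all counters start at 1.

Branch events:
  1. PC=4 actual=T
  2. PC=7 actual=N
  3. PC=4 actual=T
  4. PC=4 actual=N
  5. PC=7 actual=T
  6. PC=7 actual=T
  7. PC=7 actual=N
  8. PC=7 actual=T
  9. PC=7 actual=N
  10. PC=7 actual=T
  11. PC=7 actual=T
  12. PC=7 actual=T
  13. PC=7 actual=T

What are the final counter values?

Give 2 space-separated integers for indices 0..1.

Answer: 2 3

Derivation:
Ev 1: PC=4 idx=0 pred=N actual=T -> ctr[0]=2
Ev 2: PC=7 idx=1 pred=N actual=N -> ctr[1]=0
Ev 3: PC=4 idx=0 pred=T actual=T -> ctr[0]=3
Ev 4: PC=4 idx=0 pred=T actual=N -> ctr[0]=2
Ev 5: PC=7 idx=1 pred=N actual=T -> ctr[1]=1
Ev 6: PC=7 idx=1 pred=N actual=T -> ctr[1]=2
Ev 7: PC=7 idx=1 pred=T actual=N -> ctr[1]=1
Ev 8: PC=7 idx=1 pred=N actual=T -> ctr[1]=2
Ev 9: PC=7 idx=1 pred=T actual=N -> ctr[1]=1
Ev 10: PC=7 idx=1 pred=N actual=T -> ctr[1]=2
Ev 11: PC=7 idx=1 pred=T actual=T -> ctr[1]=3
Ev 12: PC=7 idx=1 pred=T actual=T -> ctr[1]=3
Ev 13: PC=7 idx=1 pred=T actual=T -> ctr[1]=3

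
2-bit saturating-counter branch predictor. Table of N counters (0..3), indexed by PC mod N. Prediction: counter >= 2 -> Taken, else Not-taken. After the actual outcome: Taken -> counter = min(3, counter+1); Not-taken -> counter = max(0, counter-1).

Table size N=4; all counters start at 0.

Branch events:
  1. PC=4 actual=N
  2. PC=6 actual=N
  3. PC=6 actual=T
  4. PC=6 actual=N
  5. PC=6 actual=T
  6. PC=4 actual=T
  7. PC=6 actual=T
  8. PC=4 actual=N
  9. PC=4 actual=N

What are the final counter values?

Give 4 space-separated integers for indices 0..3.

Ev 1: PC=4 idx=0 pred=N actual=N -> ctr[0]=0
Ev 2: PC=6 idx=2 pred=N actual=N -> ctr[2]=0
Ev 3: PC=6 idx=2 pred=N actual=T -> ctr[2]=1
Ev 4: PC=6 idx=2 pred=N actual=N -> ctr[2]=0
Ev 5: PC=6 idx=2 pred=N actual=T -> ctr[2]=1
Ev 6: PC=4 idx=0 pred=N actual=T -> ctr[0]=1
Ev 7: PC=6 idx=2 pred=N actual=T -> ctr[2]=2
Ev 8: PC=4 idx=0 pred=N actual=N -> ctr[0]=0
Ev 9: PC=4 idx=0 pred=N actual=N -> ctr[0]=0

Answer: 0 0 2 0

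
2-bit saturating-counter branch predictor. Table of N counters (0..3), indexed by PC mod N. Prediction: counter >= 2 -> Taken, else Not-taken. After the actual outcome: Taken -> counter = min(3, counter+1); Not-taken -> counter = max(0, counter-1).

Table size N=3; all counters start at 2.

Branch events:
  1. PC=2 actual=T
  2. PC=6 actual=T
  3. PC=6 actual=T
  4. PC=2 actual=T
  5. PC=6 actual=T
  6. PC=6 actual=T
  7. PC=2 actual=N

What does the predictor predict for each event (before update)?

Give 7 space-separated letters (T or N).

Answer: T T T T T T T

Derivation:
Ev 1: PC=2 idx=2 pred=T actual=T -> ctr[2]=3
Ev 2: PC=6 idx=0 pred=T actual=T -> ctr[0]=3
Ev 3: PC=6 idx=0 pred=T actual=T -> ctr[0]=3
Ev 4: PC=2 idx=2 pred=T actual=T -> ctr[2]=3
Ev 5: PC=6 idx=0 pred=T actual=T -> ctr[0]=3
Ev 6: PC=6 idx=0 pred=T actual=T -> ctr[0]=3
Ev 7: PC=2 idx=2 pred=T actual=N -> ctr[2]=2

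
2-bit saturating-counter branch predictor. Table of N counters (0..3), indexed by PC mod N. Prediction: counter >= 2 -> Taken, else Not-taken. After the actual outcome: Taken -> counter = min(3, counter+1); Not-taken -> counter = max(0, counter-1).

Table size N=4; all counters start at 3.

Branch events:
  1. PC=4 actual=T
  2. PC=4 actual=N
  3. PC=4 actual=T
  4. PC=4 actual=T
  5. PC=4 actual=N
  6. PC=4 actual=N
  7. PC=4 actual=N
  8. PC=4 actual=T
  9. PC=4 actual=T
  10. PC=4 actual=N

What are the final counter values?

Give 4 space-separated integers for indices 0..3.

Answer: 1 3 3 3

Derivation:
Ev 1: PC=4 idx=0 pred=T actual=T -> ctr[0]=3
Ev 2: PC=4 idx=0 pred=T actual=N -> ctr[0]=2
Ev 3: PC=4 idx=0 pred=T actual=T -> ctr[0]=3
Ev 4: PC=4 idx=0 pred=T actual=T -> ctr[0]=3
Ev 5: PC=4 idx=0 pred=T actual=N -> ctr[0]=2
Ev 6: PC=4 idx=0 pred=T actual=N -> ctr[0]=1
Ev 7: PC=4 idx=0 pred=N actual=N -> ctr[0]=0
Ev 8: PC=4 idx=0 pred=N actual=T -> ctr[0]=1
Ev 9: PC=4 idx=0 pred=N actual=T -> ctr[0]=2
Ev 10: PC=4 idx=0 pred=T actual=N -> ctr[0]=1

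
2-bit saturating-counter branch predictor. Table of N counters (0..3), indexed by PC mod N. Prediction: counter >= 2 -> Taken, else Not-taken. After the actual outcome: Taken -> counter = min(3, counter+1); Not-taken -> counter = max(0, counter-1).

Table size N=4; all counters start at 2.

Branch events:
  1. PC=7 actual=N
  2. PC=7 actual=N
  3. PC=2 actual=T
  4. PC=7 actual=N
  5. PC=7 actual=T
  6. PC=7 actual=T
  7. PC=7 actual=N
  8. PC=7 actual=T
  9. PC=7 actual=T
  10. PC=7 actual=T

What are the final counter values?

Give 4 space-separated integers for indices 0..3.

Answer: 2 2 3 3

Derivation:
Ev 1: PC=7 idx=3 pred=T actual=N -> ctr[3]=1
Ev 2: PC=7 idx=3 pred=N actual=N -> ctr[3]=0
Ev 3: PC=2 idx=2 pred=T actual=T -> ctr[2]=3
Ev 4: PC=7 idx=3 pred=N actual=N -> ctr[3]=0
Ev 5: PC=7 idx=3 pred=N actual=T -> ctr[3]=1
Ev 6: PC=7 idx=3 pred=N actual=T -> ctr[3]=2
Ev 7: PC=7 idx=3 pred=T actual=N -> ctr[3]=1
Ev 8: PC=7 idx=3 pred=N actual=T -> ctr[3]=2
Ev 9: PC=7 idx=3 pred=T actual=T -> ctr[3]=3
Ev 10: PC=7 idx=3 pred=T actual=T -> ctr[3]=3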